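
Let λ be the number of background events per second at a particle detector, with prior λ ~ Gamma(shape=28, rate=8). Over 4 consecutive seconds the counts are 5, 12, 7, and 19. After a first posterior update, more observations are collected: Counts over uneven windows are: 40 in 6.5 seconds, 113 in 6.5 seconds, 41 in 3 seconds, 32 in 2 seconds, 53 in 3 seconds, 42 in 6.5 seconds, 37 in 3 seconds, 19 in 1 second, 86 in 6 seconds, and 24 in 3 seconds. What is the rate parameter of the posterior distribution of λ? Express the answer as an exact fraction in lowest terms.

Total count: 5 + 12 + 7 + 19 = 43.
Total exposure: 4 seconds.
After the first batch: Gamma(28 + 43, 8 + 4) = Gamma(71, 12).
Total count: 40 + 113 + 41 + 32 + 53 + 42 + 37 + 19 + 86 + 24 = 487.
Total exposure: 6.5 + 6.5 + 3 + 2 + 3 + 6.5 + 3 + 1 + 6 + 3 = 40.5 seconds.
After the second batch: Gamma(71 + 487, 12 + 40.5) = Gamma(558, 105/2).

105/2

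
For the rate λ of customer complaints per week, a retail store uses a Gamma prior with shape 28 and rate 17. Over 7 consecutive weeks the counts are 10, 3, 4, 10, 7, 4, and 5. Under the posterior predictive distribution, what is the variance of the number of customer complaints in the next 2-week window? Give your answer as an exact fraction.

Total count: 10 + 3 + 4 + 10 + 7 + 4 + 5 = 43.
Total exposure: 7 weeks.
The Gamma prior is conjugate for the Poisson rate, so λ | data ~ Gamma(28+43, 17+7) = Gamma(71, 24).
The posterior predictive for a window of length T is Negative Binomial with variance T·α'·(β'+T)/β'² = 2·71·26/576 = 923/144.

923/144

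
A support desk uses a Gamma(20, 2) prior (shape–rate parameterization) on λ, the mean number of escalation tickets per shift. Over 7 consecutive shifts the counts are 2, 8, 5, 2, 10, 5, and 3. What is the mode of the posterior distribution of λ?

Total count: 2 + 8 + 5 + 2 + 10 + 5 + 3 = 35.
Total exposure: 7 shifts.
By Gamma–Poisson conjugacy, the posterior is Gamma(α + Σx, β + Σt) = Gamma(20 + 35, 2 + 7) = Gamma(55, 9).
Posterior mode = (α'−1)/β' = 54/9 = 6.

6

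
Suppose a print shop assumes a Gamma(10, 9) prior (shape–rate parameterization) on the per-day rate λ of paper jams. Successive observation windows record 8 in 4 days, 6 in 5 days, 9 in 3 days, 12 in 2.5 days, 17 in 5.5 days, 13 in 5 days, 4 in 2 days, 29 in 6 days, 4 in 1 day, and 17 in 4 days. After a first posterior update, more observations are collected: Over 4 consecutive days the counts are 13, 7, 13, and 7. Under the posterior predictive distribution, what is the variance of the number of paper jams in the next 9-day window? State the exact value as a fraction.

Total count: 8 + 6 + 9 + 12 + 17 + 13 + 4 + 29 + 4 + 17 = 119.
Total exposure: 4 + 5 + 3 + 2.5 + 5.5 + 5 + 2 + 6 + 1 + 4 = 38 days.
After the first batch: Gamma(10 + 119, 9 + 38) = Gamma(129, 47).
Total count: 13 + 7 + 13 + 7 = 40.
Total exposure: 4 days.
After the second batch: Gamma(129 + 40, 47 + 4) = Gamma(169, 51).
The posterior predictive for a window of length T is Negative Binomial with variance T·α'·(β'+T)/β'² = 9·169·60/2601 = 10140/289.

10140/289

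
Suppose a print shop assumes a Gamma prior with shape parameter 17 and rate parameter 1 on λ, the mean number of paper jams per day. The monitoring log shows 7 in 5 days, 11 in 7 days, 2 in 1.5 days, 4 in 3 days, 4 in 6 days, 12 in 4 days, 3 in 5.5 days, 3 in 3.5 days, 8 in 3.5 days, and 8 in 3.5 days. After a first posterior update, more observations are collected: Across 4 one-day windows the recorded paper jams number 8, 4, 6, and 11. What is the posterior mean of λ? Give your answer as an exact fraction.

216/95

Total count: 7 + 11 + 2 + 4 + 4 + 12 + 3 + 3 + 8 + 8 = 62.
Total exposure: 5 + 7 + 1.5 + 3 + 6 + 4 + 5.5 + 3.5 + 3.5 + 3.5 = 42.5 days.
After the first batch: Gamma(17 + 62, 1 + 42.5) = Gamma(79, 87/2).
Total count: 8 + 4 + 6 + 11 = 29.
Total exposure: 4 days.
After the second batch: Gamma(79 + 29, 87/2 + 4) = Gamma(108, 95/2).
Posterior mean = α'/β' = 108/(95/2) = 216/95.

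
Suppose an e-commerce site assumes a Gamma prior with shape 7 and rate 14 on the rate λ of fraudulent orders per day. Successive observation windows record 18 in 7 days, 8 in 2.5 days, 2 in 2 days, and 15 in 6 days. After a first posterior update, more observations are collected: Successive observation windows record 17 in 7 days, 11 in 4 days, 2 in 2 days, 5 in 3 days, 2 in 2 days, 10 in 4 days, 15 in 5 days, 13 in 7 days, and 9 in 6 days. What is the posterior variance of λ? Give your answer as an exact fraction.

536/20449

Total count: 18 + 8 + 2 + 15 = 43.
Total exposure: 7 + 2.5 + 2 + 6 = 17.5 days.
After the first batch: Gamma(7 + 43, 14 + 17.5) = Gamma(50, 63/2).
Total count: 17 + 11 + 2 + 5 + 2 + 10 + 15 + 13 + 9 = 84.
Total exposure: 7 + 4 + 2 + 3 + 2 + 4 + 5 + 7 + 6 = 40 days.
After the second batch: Gamma(50 + 84, 63/2 + 40) = Gamma(134, 143/2).
Posterior variance = α'/β'² = 134/(20449/4) = 536/20449.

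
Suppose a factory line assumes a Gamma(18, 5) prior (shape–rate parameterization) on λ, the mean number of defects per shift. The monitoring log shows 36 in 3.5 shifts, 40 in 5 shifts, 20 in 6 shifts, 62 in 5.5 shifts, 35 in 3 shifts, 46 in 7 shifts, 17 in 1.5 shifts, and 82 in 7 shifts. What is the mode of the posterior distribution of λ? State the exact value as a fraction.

710/87

Total count: 36 + 40 + 20 + 62 + 35 + 46 + 17 + 82 = 338.
Total exposure: 3.5 + 5 + 6 + 5.5 + 3 + 7 + 1.5 + 7 = 38.5 shifts.
Conjugate update: add total count to the shape and total exposure to the rate, giving Gamma(356, 87/2).
Posterior mode = (α'−1)/β' = 355/(87/2) = 710/87.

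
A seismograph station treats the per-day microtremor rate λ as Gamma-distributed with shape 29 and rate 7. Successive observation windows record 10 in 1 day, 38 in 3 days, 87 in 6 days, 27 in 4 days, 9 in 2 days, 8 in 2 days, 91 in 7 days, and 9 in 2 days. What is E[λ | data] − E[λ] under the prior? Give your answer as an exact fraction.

Total count: 10 + 38 + 87 + 27 + 9 + 8 + 91 + 9 = 279.
Total exposure: 1 + 3 + 6 + 4 + 2 + 2 + 7 + 2 = 27 days.
The Gamma prior is conjugate for the Poisson rate, so λ | data ~ Gamma(29+279, 7+27) = Gamma(308, 34).
Posterior mean = 308/34 = 154/17; prior mean = 29/7 = 29/7. Difference = 154/17 − 29/7 = 585/119.

585/119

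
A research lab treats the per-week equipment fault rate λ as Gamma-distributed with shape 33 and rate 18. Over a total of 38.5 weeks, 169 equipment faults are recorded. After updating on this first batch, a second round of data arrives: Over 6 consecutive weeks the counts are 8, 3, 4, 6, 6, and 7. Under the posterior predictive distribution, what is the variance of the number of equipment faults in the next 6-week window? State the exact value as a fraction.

387984/15625

Total count 169 over total exposure 38.5 weeks.
After the first batch: Gamma(33 + 169, 18 + 38.5) = Gamma(202, 113/2).
Total count: 8 + 3 + 4 + 6 + 6 + 7 = 34.
Total exposure: 6 weeks.
After the second batch: Gamma(202 + 34, 113/2 + 6) = Gamma(236, 125/2).
The posterior predictive for a window of length T is Negative Binomial with variance T·α'·(β'+T)/β'² = 6·236·(137/2)/(15625/4) = 387984/15625.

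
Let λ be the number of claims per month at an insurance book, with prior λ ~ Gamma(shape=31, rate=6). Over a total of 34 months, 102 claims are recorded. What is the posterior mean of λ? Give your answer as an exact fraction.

Total count 102 over total exposure 34 months.
By Gamma–Poisson conjugacy, the posterior is Gamma(α + Σx, β + Σt) = Gamma(31 + 102, 6 + 34) = Gamma(133, 40).
Posterior mean = α'/β' = 133/40.

133/40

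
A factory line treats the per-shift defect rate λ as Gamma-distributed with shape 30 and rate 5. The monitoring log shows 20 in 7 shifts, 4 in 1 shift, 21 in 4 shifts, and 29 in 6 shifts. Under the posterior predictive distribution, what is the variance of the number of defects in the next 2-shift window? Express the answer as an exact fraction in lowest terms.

5200/529

Total count: 20 + 4 + 21 + 29 = 74.
Total exposure: 7 + 1 + 4 + 6 = 18 shifts.
Conjugate update: add total count to the shape and total exposure to the rate, giving Gamma(104, 23).
The posterior predictive for a window of length T is Negative Binomial with variance T·α'·(β'+T)/β'² = 2·104·25/529 = 5200/529.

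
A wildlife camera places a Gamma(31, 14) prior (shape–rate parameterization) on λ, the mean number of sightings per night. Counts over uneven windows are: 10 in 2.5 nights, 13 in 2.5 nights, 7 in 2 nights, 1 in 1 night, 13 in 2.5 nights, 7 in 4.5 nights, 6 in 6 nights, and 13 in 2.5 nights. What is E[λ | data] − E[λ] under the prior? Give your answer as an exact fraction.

Total count: 10 + 13 + 7 + 1 + 13 + 7 + 6 + 13 = 70.
Total exposure: 2.5 + 2.5 + 2 + 1 + 2.5 + 4.5 + 6 + 2.5 = 23.5 nights.
Posterior: α' = 31 + 70 = 101, β' = 14 + 23.5 = 75/2.
Posterior mean = 101/(75/2) = 202/75; prior mean = 31/14 = 31/14. Difference = 202/75 − 31/14 = 503/1050.

503/1050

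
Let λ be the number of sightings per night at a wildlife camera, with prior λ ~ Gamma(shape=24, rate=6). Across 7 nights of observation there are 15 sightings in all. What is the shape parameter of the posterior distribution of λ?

Total count 15 over total exposure 7 nights.
The Gamma prior is conjugate for the Poisson rate, so λ | data ~ Gamma(24+15, 6+7) = Gamma(39, 13).

39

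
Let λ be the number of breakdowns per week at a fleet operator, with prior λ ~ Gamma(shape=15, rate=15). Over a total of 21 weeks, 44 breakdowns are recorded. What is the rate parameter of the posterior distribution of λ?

Total count 44 over total exposure 21 weeks.
Gamma(α, β) with Poisson data over total exposure Σt gives posterior Gamma(α+Σx, β+Σt) = Gamma(59, 36).

36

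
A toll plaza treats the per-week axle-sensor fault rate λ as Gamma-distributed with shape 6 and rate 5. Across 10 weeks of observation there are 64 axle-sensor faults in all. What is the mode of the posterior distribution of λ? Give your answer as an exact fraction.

Total count 64 over total exposure 10 weeks.
Posterior: α' = 6 + 64 = 70, β' = 5 + 10 = 15.
Posterior mode = (α'−1)/β' = 69/15 = 23/5.

23/5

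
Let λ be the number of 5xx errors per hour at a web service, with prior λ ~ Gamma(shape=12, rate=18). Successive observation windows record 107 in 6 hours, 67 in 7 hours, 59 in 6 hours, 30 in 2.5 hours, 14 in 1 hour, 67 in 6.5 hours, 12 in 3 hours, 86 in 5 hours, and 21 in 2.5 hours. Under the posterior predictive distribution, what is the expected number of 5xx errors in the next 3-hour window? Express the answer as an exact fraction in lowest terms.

Total count: 107 + 67 + 59 + 30 + 14 + 67 + 12 + 86 + 21 = 463.
Total exposure: 6 + 7 + 6 + 2.5 + 1 + 6.5 + 3 + 5 + 2.5 = 39.5 hours.
Gamma(α, β) with Poisson data over total exposure Σt gives posterior Gamma(α+Σx, β+Σt) = Gamma(475, 115/2).
Predictive mean over a 3-hour window = T·E[λ|data] = 3·475/(115/2) = 570/23.

570/23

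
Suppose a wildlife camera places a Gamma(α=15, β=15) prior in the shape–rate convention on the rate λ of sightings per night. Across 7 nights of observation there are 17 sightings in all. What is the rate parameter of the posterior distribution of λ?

22

Total count 17 over total exposure 7 nights.
Posterior: α' = 15 + 17 = 32, β' = 15 + 7 = 22.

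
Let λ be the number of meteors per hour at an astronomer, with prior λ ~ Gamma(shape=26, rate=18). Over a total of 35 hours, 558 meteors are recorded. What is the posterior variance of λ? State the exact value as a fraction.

Total count 558 over total exposure 35 hours.
Gamma(α, β) with Poisson data over total exposure Σt gives posterior Gamma(α+Σx, β+Σt) = Gamma(584, 53).
Posterior variance = α'/β'² = 584/2809.

584/2809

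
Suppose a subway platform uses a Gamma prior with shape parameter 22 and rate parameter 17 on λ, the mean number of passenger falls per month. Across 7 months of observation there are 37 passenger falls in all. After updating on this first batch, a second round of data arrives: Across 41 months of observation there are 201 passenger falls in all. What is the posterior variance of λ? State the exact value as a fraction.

Total count 37 over total exposure 7 months.
After the first batch: Gamma(22 + 37, 17 + 7) = Gamma(59, 24).
Total count 201 over total exposure 41 months.
After the second batch: Gamma(59 + 201, 24 + 41) = Gamma(260, 65).
Posterior variance = α'/β'² = 260/4225 = 4/65.

4/65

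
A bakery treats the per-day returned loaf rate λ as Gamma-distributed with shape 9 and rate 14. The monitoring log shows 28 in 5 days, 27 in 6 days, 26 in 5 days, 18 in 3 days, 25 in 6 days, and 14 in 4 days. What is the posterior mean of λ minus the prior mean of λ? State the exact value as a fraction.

Total count: 28 + 27 + 26 + 18 + 25 + 14 = 138.
Total exposure: 5 + 6 + 5 + 3 + 6 + 4 = 29 days.
Conjugate update: add total count to the shape and total exposure to the rate, giving Gamma(147, 43).
Posterior mean = 147/43 = 147/43; prior mean = 9/14 = 9/14. Difference = 147/43 − 9/14 = 1671/602.

1671/602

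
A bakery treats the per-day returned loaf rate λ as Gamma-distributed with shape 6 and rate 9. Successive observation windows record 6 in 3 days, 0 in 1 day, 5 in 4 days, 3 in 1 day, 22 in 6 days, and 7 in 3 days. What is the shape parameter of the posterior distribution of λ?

49

Total count: 6 + 0 + 5 + 3 + 22 + 7 = 43.
Total exposure: 3 + 1 + 4 + 1 + 6 + 3 = 18 days.
The Gamma prior is conjugate for the Poisson rate, so λ | data ~ Gamma(6+43, 9+18) = Gamma(49, 27).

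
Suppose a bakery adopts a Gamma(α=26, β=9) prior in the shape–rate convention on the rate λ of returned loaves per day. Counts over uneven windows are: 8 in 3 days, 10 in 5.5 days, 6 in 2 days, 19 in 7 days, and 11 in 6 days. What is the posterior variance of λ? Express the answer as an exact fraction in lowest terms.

Total count: 8 + 10 + 6 + 19 + 11 = 54.
Total exposure: 3 + 5.5 + 2 + 7 + 6 = 23.5 days.
Gamma(α, β) with Poisson data over total exposure Σt gives posterior Gamma(α+Σx, β+Σt) = Gamma(80, 65/2).
Posterior variance = α'/β'² = 80/(4225/4) = 64/845.

64/845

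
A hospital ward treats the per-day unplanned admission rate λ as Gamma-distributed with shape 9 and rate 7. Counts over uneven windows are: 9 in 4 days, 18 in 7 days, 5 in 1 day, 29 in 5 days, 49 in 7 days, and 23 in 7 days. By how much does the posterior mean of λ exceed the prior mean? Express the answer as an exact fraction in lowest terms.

Total count: 9 + 18 + 5 + 29 + 49 + 23 = 133.
Total exposure: 4 + 7 + 1 + 5 + 7 + 7 = 31 days.
The Gamma prior is conjugate for the Poisson rate, so λ | data ~ Gamma(9+133, 7+31) = Gamma(142, 38).
Posterior mean = 142/38 = 71/19; prior mean = 9/7 = 9/7. Difference = 71/19 − 9/7 = 326/133.

326/133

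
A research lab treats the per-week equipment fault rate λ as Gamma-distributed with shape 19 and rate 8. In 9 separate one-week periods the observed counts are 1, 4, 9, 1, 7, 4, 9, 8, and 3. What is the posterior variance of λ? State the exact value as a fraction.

Total count: 1 + 4 + 9 + 1 + 7 + 4 + 9 + 8 + 3 = 46.
Total exposure: 9 weeks.
The Gamma prior is conjugate for the Poisson rate, so λ | data ~ Gamma(19+46, 8+9) = Gamma(65, 17).
Posterior variance = α'/β'² = 65/289.

65/289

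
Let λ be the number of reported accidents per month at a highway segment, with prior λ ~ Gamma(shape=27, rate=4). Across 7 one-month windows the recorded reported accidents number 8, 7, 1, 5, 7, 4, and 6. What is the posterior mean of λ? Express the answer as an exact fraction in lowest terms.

65/11

Total count: 8 + 7 + 1 + 5 + 7 + 4 + 6 = 38.
Total exposure: 7 months.
Gamma(α, β) with Poisson data over total exposure Σt gives posterior Gamma(α+Σx, β+Σt) = Gamma(65, 11).
Posterior mean = α'/β' = 65/11.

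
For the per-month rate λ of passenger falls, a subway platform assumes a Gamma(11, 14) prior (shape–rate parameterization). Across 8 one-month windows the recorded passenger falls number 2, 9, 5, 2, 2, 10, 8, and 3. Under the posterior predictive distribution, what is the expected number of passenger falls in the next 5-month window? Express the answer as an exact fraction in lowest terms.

Total count: 2 + 9 + 5 + 2 + 2 + 10 + 8 + 3 = 41.
Total exposure: 8 months.
Posterior: α' = 11 + 41 = 52, β' = 14 + 8 = 22.
Predictive mean over a 5-month window = T·E[λ|data] = 5·52/22 = 130/11.

130/11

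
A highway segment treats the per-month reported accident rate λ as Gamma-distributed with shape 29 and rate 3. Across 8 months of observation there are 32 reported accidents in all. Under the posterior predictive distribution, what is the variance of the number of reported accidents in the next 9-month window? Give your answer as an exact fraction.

10980/121

Total count 32 over total exposure 8 months.
Posterior: α' = 29 + 32 = 61, β' = 3 + 8 = 11.
The posterior predictive for a window of length T is Negative Binomial with variance T·α'·(β'+T)/β'² = 9·61·20/121 = 10980/121.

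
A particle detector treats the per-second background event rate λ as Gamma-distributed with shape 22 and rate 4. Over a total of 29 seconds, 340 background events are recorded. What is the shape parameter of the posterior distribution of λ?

Total count 340 over total exposure 29 seconds.
Posterior: α' = 22 + 340 = 362, β' = 4 + 29 = 33.

362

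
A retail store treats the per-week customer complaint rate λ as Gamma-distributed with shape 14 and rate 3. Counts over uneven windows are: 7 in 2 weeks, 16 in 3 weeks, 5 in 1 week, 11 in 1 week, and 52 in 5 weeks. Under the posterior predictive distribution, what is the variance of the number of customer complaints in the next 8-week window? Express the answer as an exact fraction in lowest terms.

1288/15

Total count: 7 + 16 + 5 + 11 + 52 = 91.
Total exposure: 2 + 3 + 1 + 1 + 5 = 12 weeks.
Conjugate update: add total count to the shape and total exposure to the rate, giving Gamma(105, 15).
The posterior predictive for a window of length T is Negative Binomial with variance T·α'·(β'+T)/β'² = 8·105·23/225 = 1288/15.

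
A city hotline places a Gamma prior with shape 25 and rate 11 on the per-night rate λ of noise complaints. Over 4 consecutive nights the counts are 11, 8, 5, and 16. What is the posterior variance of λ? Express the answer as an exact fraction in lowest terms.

13/45

Total count: 11 + 8 + 5 + 16 = 40.
Total exposure: 4 nights.
By Gamma–Poisson conjugacy, the posterior is Gamma(α + Σx, β + Σt) = Gamma(25 + 40, 11 + 4) = Gamma(65, 15).
Posterior variance = α'/β'² = 65/225 = 13/45.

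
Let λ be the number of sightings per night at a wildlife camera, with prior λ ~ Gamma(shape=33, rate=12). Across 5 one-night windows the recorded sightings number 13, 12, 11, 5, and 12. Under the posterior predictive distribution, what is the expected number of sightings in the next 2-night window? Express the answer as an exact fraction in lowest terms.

Total count: 13 + 12 + 11 + 5 + 12 = 53.
Total exposure: 5 nights.
Posterior: α' = 33 + 53 = 86, β' = 12 + 5 = 17.
Predictive mean over a 2-night window = T·E[λ|data] = 2·86/17 = 172/17.

172/17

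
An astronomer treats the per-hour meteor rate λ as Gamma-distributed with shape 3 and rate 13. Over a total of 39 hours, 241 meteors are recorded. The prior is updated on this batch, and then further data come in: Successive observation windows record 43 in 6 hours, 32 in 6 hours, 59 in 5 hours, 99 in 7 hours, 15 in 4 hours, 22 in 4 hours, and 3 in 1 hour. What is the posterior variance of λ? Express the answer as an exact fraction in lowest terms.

Total count 241 over total exposure 39 hours.
After the first batch: Gamma(3 + 241, 13 + 39) = Gamma(244, 52).
Total count: 43 + 32 + 59 + 99 + 15 + 22 + 3 = 273.
Total exposure: 6 + 6 + 5 + 7 + 4 + 4 + 1 = 33 hours.
After the second batch: Gamma(244 + 273, 52 + 33) = Gamma(517, 85).
Posterior variance = α'/β'² = 517/7225.

517/7225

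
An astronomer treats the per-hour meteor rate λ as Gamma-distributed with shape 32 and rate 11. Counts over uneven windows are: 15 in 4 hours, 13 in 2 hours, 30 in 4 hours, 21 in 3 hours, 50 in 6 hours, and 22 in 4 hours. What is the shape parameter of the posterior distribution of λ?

183

Total count: 15 + 13 + 30 + 21 + 50 + 22 = 151.
Total exposure: 4 + 2 + 4 + 3 + 6 + 4 = 23 hours.
Gamma(α, β) with Poisson data over total exposure Σt gives posterior Gamma(α+Σx, β+Σt) = Gamma(183, 34).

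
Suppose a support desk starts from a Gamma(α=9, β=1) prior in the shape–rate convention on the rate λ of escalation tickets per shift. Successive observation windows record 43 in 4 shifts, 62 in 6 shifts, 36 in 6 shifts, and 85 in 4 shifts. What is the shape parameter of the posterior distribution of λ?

235

Total count: 43 + 62 + 36 + 85 = 226.
Total exposure: 4 + 6 + 6 + 4 = 20 shifts.
The Gamma prior is conjugate for the Poisson rate, so λ | data ~ Gamma(9+226, 1+20) = Gamma(235, 21).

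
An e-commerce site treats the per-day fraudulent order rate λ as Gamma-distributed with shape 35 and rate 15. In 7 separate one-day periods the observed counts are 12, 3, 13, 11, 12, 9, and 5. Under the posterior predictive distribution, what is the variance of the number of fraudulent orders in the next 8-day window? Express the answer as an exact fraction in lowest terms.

Total count: 12 + 3 + 13 + 11 + 12 + 9 + 5 = 65.
Total exposure: 7 days.
The Gamma prior is conjugate for the Poisson rate, so λ | data ~ Gamma(35+65, 15+7) = Gamma(100, 22).
The posterior predictive for a window of length T is Negative Binomial with variance T·α'·(β'+T)/β'² = 8·100·30/484 = 6000/121.

6000/121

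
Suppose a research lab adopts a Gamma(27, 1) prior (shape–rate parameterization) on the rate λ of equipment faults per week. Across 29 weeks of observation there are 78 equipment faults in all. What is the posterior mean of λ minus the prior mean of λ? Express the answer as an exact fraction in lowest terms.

-47/2

Total count 78 over total exposure 29 weeks.
By Gamma–Poisson conjugacy, the posterior is Gamma(α + Σx, β + Σt) = Gamma(27 + 78, 1 + 29) = Gamma(105, 30).
Posterior mean = 105/30 = 7/2; prior mean = 27/1 = 27. Difference = 7/2 − 27 = -47/2.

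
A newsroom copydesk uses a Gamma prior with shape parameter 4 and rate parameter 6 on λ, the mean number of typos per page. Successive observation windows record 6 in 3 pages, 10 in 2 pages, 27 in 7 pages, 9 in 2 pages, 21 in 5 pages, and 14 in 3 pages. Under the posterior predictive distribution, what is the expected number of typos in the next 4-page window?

13

Total count: 6 + 10 + 27 + 9 + 21 + 14 = 87.
Total exposure: 3 + 2 + 7 + 2 + 5 + 3 = 22 pages.
Posterior: α' = 4 + 87 = 91, β' = 6 + 22 = 28.
Predictive mean over a 4-page window = T·E[λ|data] = 4·91/28 = 13.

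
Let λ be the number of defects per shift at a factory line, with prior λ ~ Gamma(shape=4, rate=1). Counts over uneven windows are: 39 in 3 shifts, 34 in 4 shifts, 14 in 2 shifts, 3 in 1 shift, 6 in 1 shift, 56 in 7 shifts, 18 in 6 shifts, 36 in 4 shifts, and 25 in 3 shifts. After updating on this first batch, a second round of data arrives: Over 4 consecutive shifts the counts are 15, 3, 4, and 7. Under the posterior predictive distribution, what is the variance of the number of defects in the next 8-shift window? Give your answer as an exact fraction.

1936/27

Total count: 39 + 34 + 14 + 3 + 6 + 56 + 18 + 36 + 25 = 231.
Total exposure: 3 + 4 + 2 + 1 + 1 + 7 + 6 + 4 + 3 = 31 shifts.
After the first batch: Gamma(4 + 231, 1 + 31) = Gamma(235, 32).
Total count: 15 + 3 + 4 + 7 = 29.
Total exposure: 4 shifts.
After the second batch: Gamma(235 + 29, 32 + 4) = Gamma(264, 36).
The posterior predictive for a window of length T is Negative Binomial with variance T·α'·(β'+T)/β'² = 8·264·44/1296 = 1936/27.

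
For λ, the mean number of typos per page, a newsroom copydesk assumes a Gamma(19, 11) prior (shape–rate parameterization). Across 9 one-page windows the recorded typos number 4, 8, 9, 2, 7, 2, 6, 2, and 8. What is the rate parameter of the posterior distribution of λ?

Total count: 4 + 8 + 9 + 2 + 7 + 2 + 6 + 2 + 8 = 48.
Total exposure: 9 pages.
Conjugate update: add total count to the shape and total exposure to the rate, giving Gamma(67, 20).

20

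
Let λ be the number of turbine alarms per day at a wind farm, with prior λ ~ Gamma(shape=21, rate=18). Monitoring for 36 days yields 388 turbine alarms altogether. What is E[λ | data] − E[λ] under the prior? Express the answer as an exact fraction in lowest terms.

173/27

Total count 388 over total exposure 36 days.
Gamma(α, β) with Poisson data over total exposure Σt gives posterior Gamma(α+Σx, β+Σt) = Gamma(409, 54).
Posterior mean = 409/54 = 409/54; prior mean = 21/18 = 7/6. Difference = 409/54 − 7/6 = 173/27.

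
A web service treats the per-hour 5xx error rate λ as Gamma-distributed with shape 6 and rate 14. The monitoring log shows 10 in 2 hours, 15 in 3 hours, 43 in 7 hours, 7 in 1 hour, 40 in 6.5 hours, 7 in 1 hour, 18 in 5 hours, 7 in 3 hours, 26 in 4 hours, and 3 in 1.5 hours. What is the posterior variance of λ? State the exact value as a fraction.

Total count: 10 + 15 + 43 + 7 + 40 + 7 + 18 + 7 + 26 + 3 = 176.
Total exposure: 2 + 3 + 7 + 1 + 6.5 + 1 + 5 + 3 + 4 + 1.5 = 34 hours.
Posterior: α' = 6 + 176 = 182, β' = 14 + 34 = 48.
Posterior variance = α'/β'² = 182/2304 = 91/1152.

91/1152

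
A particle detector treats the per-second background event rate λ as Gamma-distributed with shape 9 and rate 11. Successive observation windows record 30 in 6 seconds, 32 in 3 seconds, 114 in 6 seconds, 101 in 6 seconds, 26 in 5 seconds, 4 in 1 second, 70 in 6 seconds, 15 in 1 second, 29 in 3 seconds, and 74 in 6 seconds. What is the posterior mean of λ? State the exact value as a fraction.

Total count: 30 + 32 + 114 + 101 + 26 + 4 + 70 + 15 + 29 + 74 = 495.
Total exposure: 6 + 3 + 6 + 6 + 5 + 1 + 6 + 1 + 3 + 6 = 43 seconds.
Gamma(α, β) with Poisson data over total exposure Σt gives posterior Gamma(α+Σx, β+Σt) = Gamma(504, 54).
Posterior mean = α'/β' = 504/54 = 28/3.

28/3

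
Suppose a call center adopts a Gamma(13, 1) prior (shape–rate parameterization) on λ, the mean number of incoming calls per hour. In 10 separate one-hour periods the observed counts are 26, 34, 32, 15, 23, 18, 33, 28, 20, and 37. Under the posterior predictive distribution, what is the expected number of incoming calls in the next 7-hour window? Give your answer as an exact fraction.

1953/11

Total count: 26 + 34 + 32 + 15 + 23 + 18 + 33 + 28 + 20 + 37 = 266.
Total exposure: 10 hours.
The Gamma prior is conjugate for the Poisson rate, so λ | data ~ Gamma(13+266, 1+10) = Gamma(279, 11).
Predictive mean over a 7-hour window = T·E[λ|data] = 7·279/11 = 1953/11.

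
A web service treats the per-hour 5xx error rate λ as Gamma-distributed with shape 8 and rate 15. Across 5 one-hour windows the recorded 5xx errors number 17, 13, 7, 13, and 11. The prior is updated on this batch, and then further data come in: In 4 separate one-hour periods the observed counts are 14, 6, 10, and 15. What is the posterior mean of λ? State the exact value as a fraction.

Total count: 17 + 13 + 7 + 13 + 11 = 61.
Total exposure: 5 hours.
After the first batch: Gamma(8 + 61, 15 + 5) = Gamma(69, 20).
Total count: 14 + 6 + 10 + 15 = 45.
Total exposure: 4 hours.
After the second batch: Gamma(69 + 45, 20 + 4) = Gamma(114, 24).
Posterior mean = α'/β' = 114/24 = 19/4.

19/4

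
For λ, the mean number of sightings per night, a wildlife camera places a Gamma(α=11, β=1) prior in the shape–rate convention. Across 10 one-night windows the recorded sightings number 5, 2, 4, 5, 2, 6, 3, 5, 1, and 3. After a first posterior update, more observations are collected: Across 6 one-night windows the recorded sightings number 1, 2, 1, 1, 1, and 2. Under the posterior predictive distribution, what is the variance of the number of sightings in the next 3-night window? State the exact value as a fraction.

3300/289

Total count: 5 + 2 + 4 + 5 + 2 + 6 + 3 + 5 + 1 + 3 = 36.
Total exposure: 10 nights.
After the first batch: Gamma(11 + 36, 1 + 10) = Gamma(47, 11).
Total count: 1 + 2 + 1 + 1 + 1 + 2 = 8.
Total exposure: 6 nights.
After the second batch: Gamma(47 + 8, 11 + 6) = Gamma(55, 17).
The posterior predictive for a window of length T is Negative Binomial with variance T·α'·(β'+T)/β'² = 3·55·20/289 = 3300/289.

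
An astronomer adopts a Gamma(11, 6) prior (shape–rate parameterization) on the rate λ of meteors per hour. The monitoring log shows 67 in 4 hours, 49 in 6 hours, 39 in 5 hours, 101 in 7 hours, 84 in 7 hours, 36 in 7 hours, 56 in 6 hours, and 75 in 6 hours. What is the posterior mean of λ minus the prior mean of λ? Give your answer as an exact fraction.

Total count: 67 + 49 + 39 + 101 + 84 + 36 + 56 + 75 = 507.
Total exposure: 4 + 6 + 5 + 7 + 7 + 7 + 6 + 6 = 48 hours.
Posterior: α' = 11 + 507 = 518, β' = 6 + 48 = 54.
Posterior mean = 518/54 = 259/27; prior mean = 11/6 = 11/6. Difference = 259/27 − 11/6 = 419/54.

419/54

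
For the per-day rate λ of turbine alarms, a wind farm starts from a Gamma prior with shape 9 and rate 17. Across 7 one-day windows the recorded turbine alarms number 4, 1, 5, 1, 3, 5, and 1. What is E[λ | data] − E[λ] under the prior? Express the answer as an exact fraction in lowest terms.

277/408

Total count: 4 + 1 + 5 + 1 + 3 + 5 + 1 = 20.
Total exposure: 7 days.
The Gamma prior is conjugate for the Poisson rate, so λ | data ~ Gamma(9+20, 17+7) = Gamma(29, 24).
Posterior mean = 29/24 = 29/24; prior mean = 9/17 = 9/17. Difference = 29/24 − 9/17 = 277/408.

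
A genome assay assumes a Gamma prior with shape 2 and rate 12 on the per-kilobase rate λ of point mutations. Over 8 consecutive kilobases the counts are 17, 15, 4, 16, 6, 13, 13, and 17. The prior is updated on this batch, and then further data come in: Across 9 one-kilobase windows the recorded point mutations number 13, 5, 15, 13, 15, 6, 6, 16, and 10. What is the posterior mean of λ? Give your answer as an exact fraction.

Total count: 17 + 15 + 4 + 16 + 6 + 13 + 13 + 17 = 101.
Total exposure: 8 kilobases.
After the first batch: Gamma(2 + 101, 12 + 8) = Gamma(103, 20).
Total count: 13 + 5 + 15 + 13 + 15 + 6 + 6 + 16 + 10 = 99.
Total exposure: 9 kilobases.
After the second batch: Gamma(103 + 99, 20 + 9) = Gamma(202, 29).
Posterior mean = α'/β' = 202/29.

202/29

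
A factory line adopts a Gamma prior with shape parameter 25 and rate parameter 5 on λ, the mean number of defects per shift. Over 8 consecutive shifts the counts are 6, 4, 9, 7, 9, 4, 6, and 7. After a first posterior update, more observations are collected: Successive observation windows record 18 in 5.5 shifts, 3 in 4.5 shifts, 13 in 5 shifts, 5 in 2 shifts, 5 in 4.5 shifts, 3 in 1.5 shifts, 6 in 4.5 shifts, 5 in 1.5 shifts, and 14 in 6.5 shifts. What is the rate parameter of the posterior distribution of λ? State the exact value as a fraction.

97/2

Total count: 6 + 4 + 9 + 7 + 9 + 4 + 6 + 7 = 52.
Total exposure: 8 shifts.
After the first batch: Gamma(25 + 52, 5 + 8) = Gamma(77, 13).
Total count: 18 + 3 + 13 + 5 + 5 + 3 + 6 + 5 + 14 = 72.
Total exposure: 5.5 + 4.5 + 5 + 2 + 4.5 + 1.5 + 4.5 + 1.5 + 6.5 = 35.5 shifts.
After the second batch: Gamma(77 + 72, 13 + 35.5) = Gamma(149, 97/2).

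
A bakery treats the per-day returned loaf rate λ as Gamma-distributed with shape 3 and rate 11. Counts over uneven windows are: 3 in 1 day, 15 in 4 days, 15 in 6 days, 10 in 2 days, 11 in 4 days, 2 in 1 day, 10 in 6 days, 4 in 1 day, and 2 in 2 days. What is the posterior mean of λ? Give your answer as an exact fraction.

75/38

Total count: 3 + 15 + 15 + 10 + 11 + 2 + 10 + 4 + 2 = 72.
Total exposure: 1 + 4 + 6 + 2 + 4 + 1 + 6 + 1 + 2 = 27 days.
Conjugate update: add total count to the shape and total exposure to the rate, giving Gamma(75, 38).
Posterior mean = α'/β' = 75/38.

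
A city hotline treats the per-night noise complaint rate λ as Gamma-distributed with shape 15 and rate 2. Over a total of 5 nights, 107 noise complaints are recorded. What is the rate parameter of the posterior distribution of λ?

Total count 107 over total exposure 5 nights.
By Gamma–Poisson conjugacy, the posterior is Gamma(α + Σx, β + Σt) = Gamma(15 + 107, 2 + 5) = Gamma(122, 7).

7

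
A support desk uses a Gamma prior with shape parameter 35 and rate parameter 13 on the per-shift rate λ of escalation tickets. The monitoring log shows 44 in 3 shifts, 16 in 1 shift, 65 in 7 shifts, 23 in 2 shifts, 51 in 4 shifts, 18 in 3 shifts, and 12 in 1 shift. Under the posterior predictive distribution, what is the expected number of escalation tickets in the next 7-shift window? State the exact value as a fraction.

Total count: 44 + 16 + 65 + 23 + 51 + 18 + 12 = 229.
Total exposure: 3 + 1 + 7 + 2 + 4 + 3 + 1 = 21 shifts.
Conjugate update: add total count to the shape and total exposure to the rate, giving Gamma(264, 34).
Predictive mean over a 7-shift window = T·E[λ|data] = 7·264/34 = 924/17.

924/17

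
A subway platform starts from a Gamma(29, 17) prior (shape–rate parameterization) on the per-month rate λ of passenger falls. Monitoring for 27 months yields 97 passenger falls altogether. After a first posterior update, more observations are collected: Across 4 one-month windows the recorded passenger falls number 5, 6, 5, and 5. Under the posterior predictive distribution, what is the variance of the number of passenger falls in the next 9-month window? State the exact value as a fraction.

8379/256

Total count 97 over total exposure 27 months.
After the first batch: Gamma(29 + 97, 17 + 27) = Gamma(126, 44).
Total count: 5 + 6 + 5 + 5 = 21.
Total exposure: 4 months.
After the second batch: Gamma(126 + 21, 44 + 4) = Gamma(147, 48).
The posterior predictive for a window of length T is Negative Binomial with variance T·α'·(β'+T)/β'² = 9·147·57/2304 = 8379/256.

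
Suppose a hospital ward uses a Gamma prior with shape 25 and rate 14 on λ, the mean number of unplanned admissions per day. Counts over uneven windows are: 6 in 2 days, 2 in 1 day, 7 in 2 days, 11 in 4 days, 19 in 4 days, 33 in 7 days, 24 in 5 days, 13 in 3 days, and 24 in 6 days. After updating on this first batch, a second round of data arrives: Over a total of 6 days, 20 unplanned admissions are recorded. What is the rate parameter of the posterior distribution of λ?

54

Total count: 6 + 2 + 7 + 11 + 19 + 33 + 24 + 13 + 24 = 139.
Total exposure: 2 + 1 + 2 + 4 + 4 + 7 + 5 + 3 + 6 = 34 days.
After the first batch: Gamma(25 + 139, 14 + 34) = Gamma(164, 48).
Total count 20 over total exposure 6 days.
After the second batch: Gamma(164 + 20, 48 + 6) = Gamma(184, 54).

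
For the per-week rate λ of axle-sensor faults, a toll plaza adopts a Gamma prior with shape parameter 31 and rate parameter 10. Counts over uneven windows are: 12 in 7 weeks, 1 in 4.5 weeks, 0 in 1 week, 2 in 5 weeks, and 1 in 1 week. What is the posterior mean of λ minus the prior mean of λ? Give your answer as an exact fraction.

-827/570

Total count: 12 + 1 + 0 + 2 + 1 = 16.
Total exposure: 7 + 4.5 + 1 + 5 + 1 = 18.5 weeks.
By Gamma–Poisson conjugacy, the posterior is Gamma(α + Σx, β + Σt) = Gamma(31 + 16, 10 + 18.5) = Gamma(47, 57/2).
Posterior mean = 47/(57/2) = 94/57; prior mean = 31/10 = 31/10. Difference = 94/57 − 31/10 = -827/570.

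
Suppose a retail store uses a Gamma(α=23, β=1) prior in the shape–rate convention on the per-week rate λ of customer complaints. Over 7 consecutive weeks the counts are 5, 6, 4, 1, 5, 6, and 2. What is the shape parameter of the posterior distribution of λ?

52

Total count: 5 + 6 + 4 + 1 + 5 + 6 + 2 = 29.
Total exposure: 7 weeks.
Gamma(α, β) with Poisson data over total exposure Σt gives posterior Gamma(α+Σx, β+Σt) = Gamma(52, 8).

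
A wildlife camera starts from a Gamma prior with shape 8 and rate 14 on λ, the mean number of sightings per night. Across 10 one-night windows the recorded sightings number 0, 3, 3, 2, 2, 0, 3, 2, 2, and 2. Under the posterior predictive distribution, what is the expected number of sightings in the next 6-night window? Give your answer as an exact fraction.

Total count: 0 + 3 + 3 + 2 + 2 + 0 + 3 + 2 + 2 + 2 = 19.
Total exposure: 10 nights.
The Gamma prior is conjugate for the Poisson rate, so λ | data ~ Gamma(8+19, 14+10) = Gamma(27, 24).
Predictive mean over a 6-night window = T·E[λ|data] = 6·27/24 = 27/4.

27/4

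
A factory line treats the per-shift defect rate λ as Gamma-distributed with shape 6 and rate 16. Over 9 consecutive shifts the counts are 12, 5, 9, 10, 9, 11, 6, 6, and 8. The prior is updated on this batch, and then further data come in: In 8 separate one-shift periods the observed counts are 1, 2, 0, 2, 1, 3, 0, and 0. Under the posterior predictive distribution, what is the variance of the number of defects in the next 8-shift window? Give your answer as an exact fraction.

Total count: 12 + 5 + 9 + 10 + 9 + 11 + 6 + 6 + 8 = 76.
Total exposure: 9 shifts.
After the first batch: Gamma(6 + 76, 16 + 9) = Gamma(82, 25).
Total count: 1 + 2 + 0 + 2 + 1 + 3 + 0 + 0 = 9.
Total exposure: 8 shifts.
After the second batch: Gamma(82 + 9, 25 + 8) = Gamma(91, 33).
The posterior predictive for a window of length T is Negative Binomial with variance T·α'·(β'+T)/β'² = 8·91·41/1089 = 29848/1089.

29848/1089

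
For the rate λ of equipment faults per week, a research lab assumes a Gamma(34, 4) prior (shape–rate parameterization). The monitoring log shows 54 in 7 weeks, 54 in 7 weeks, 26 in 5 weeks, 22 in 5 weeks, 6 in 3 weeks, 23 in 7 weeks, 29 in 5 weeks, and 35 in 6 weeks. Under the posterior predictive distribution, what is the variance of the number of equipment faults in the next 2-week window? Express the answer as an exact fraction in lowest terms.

Total count: 54 + 54 + 26 + 22 + 6 + 23 + 29 + 35 = 249.
Total exposure: 7 + 7 + 5 + 5 + 3 + 7 + 5 + 6 = 45 weeks.
Conjugate update: add total count to the shape and total exposure to the rate, giving Gamma(283, 49).
The posterior predictive for a window of length T is Negative Binomial with variance T·α'·(β'+T)/β'² = 2·283·51/2401 = 28866/2401.

28866/2401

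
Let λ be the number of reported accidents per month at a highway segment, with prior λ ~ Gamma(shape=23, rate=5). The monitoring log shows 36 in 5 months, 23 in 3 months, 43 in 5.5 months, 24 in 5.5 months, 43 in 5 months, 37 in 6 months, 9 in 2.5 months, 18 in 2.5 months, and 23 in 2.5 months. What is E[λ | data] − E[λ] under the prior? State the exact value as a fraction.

Total count: 36 + 23 + 43 + 24 + 43 + 37 + 9 + 18 + 23 = 256.
Total exposure: 5 + 3 + 5.5 + 5.5 + 5 + 6 + 2.5 + 2.5 + 2.5 = 37.5 months.
Posterior: α' = 23 + 256 = 279, β' = 5 + 37.5 = 85/2.
Posterior mean = 279/(85/2) = 558/85; prior mean = 23/5 = 23/5. Difference = 558/85 − 23/5 = 167/85.

167/85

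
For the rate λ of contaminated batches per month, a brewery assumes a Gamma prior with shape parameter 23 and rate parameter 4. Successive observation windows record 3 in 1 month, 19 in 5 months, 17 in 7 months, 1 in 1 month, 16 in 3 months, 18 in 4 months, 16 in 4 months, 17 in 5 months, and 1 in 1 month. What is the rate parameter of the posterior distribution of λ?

35

Total count: 3 + 19 + 17 + 1 + 16 + 18 + 16 + 17 + 1 = 108.
Total exposure: 1 + 5 + 7 + 1 + 3 + 4 + 4 + 5 + 1 = 31 months.
Posterior: α' = 23 + 108 = 131, β' = 4 + 31 = 35.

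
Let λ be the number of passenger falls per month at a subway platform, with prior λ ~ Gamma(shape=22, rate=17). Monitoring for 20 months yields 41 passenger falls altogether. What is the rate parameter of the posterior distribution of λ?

Total count 41 over total exposure 20 months.
Gamma(α, β) with Poisson data over total exposure Σt gives posterior Gamma(α+Σx, β+Σt) = Gamma(63, 37).

37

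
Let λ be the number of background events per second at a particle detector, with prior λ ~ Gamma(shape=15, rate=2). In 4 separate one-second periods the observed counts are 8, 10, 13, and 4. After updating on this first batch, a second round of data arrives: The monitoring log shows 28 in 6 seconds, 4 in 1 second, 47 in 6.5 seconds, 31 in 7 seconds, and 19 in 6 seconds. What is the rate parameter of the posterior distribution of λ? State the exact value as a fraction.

Total count: 8 + 10 + 13 + 4 = 35.
Total exposure: 4 seconds.
After the first batch: Gamma(15 + 35, 2 + 4) = Gamma(50, 6).
Total count: 28 + 4 + 47 + 31 + 19 = 129.
Total exposure: 6 + 1 + 6.5 + 7 + 6 = 26.5 seconds.
After the second batch: Gamma(50 + 129, 6 + 26.5) = Gamma(179, 65/2).

65/2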